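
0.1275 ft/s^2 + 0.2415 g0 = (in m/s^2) 1 ft/s^2 = 0.3048 m/s^2, so 0.1275 ft/s^2 = 0.1275 * 0.3048 = 0.038862 m/s^2. 1 g0 = 9.80665 m/s^2, so 0.2415 g0 = 0.2415 * 9.80665 = 2.368306 m/s^2. Sum: 0.038862 + 2.368306 = 2.407168 m/s^2. Result: 2.407168 m/s^2 ≈ 2.407 m/s^2 (4 s.f.). Final answer: 2.407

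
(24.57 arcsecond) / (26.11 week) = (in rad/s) 7.543e-12. Check: 1 arcsecond = 4.8481368e-06 rad, so 24.57 arcsecond = 24.57 * 4.8481368e-06 = 0.00011911872 rad. 1 week = 604800 s, so 26.11 week = 26.11 * 604800 = 15791328 s. Combine: 0.00011911872 rad / 15791328 s = 7.5432998e-12 rad/s. Result: 7.5432998e-12 rad/s ≈ 7.543e-12 rad/s (4 s.f.).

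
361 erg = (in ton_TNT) 8.628e-15. Check: 1 erg = 1e-07 J, so 361 erg = 361 * 1e-07 = 3.61e-05 J. 1 ton_TNT = 4.184e+09 J, so 3.61e-05 J = 3.61e-05 / 4.184e+09 = 8.6281071e-15 ton_TNT ≈ 8.628e-15 ton_TNT (4 s.f.).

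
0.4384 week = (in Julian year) 0.008402. Check: 1 week = 604800 s, so 0.4384 week = 0.4384 * 604800 = 265144.32 s. 1 Julian year = 31557600 s, so 265144.32 s = 265144.32 / 31557600 = 0.0084019165 Julian year ≈ 0.008402 Julian year (4 s.f.).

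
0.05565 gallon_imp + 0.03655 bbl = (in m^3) 1 gallon_imp = 0.00454609 m^3, so 0.05565 gallon_imp = 0.05565 * 0.00454609 = 0.00025298991 m^3. 1 bbl = 0.15898729 m^3, so 0.03655 bbl = 0.03655 * 0.15898729 = 0.0058109856 m^3. Sum: 0.00025298991 + 0.0058109856 = 0.0060639755 m^3. Result: 0.0060639755 m^3 ≈ 0.006064 m^3 (4 s.f.). Final answer: 0.006064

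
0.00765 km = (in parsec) 2.479e-16. Check: 1 km = 1000 m, so 0.00765 km = 0.00765 * 1000 = 7.65 m. 1 parsec = 3.0856776e+16 m, so 7.65 m = 7.65 / 3.0856776e+16 = 2.4791962e-16 parsec ≈ 2.479e-16 parsec (4 s.f.).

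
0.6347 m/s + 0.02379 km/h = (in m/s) 0.6413. Check: 0.6347 m/s is already in m/s. 1 km/h = 0.27777778 m/s, so 0.02379 km/h = 0.02379 * 0.27777778 = 0.0066083333 m/s. Sum: 0.6347 + 0.0066083333 = 0.64130833 m/s. Result: 0.64130833 m/s ≈ 0.6413 m/s (4 s.f.).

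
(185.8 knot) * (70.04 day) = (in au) 1 knot = 0.51444444 m/s, so 185.8 knot = 185.8 * 0.51444444 = 95.583778 m/s. 1 day = 86400 s, so 70.04 day = 70.04 * 86400 = 6051456 s. Combine: 95.583778 m/s * 6051456 s = 5.7842103e+08 m. 1 au = 1.4959787e+11 m, so 5.7842103e+08 m = 5.7842103e+08 / 1.4959787e+11 = 0.0038665057 au ≈ 0.003867 au (4 s.f.). Final answer: 0.003867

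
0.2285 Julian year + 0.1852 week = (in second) 7.323e+06. Check: 1 Julian year = 31557600 s, so 0.2285 Julian year = 0.2285 * 31557600 = 7210911.6 s. 1 week = 604800 s, so 0.1852 week = 0.1852 * 604800 = 112008.96 s. Sum: 7210911.6 + 112008.96 = 7322920.6 s. 7322920.6 s = 7322920.6 second ≈ 7.323e+06 second (4 s.f.).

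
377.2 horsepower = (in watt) 1 horsepower = 745.69987 W, so 377.2 horsepower = 377.2 * 745.69987 = 281277.99 W. 281277.99 W = 281277.99 watt ≈ 2.813e+05 watt (4 s.f.). Final answer: 2.813e+05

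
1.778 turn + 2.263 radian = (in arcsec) 2.771e+06. Check: 1 turn = 6.2831853 rad, so 1.778 turn = 1.778 * 6.2831853 = 11.171503 rad. 2.263 radian = 2.263 rad. Sum: 11.171503 + 2.263 = 13.434503 rad. 1 arcsec = 4.8481368e-06 rad, so 13.434503 rad = 13.434503 / 4.8481368e-06 = 2771065.3 arcsec ≈ 2.771e+06 arcsec (4 s.f.).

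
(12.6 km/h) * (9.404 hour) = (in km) 118.5. Check: 1 km/h = 0.27777778 m/s, so 12.6 km/h = 12.6 * 0.27777778 = 3.5 m/s. 1 hour = 3600 s, so 9.404 hour = 9.404 * 3600 = 33854.4 s. Combine: 3.5 m/s * 33854.4 s = 118490.4 m. 1 km = 1000 m, so 118490.4 m = 118490.4 / 1000 = 118.4904 km ≈ 118.5 km (4 s.f.).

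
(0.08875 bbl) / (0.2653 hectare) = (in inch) 0.0002094. Check: 1 bbl = 0.15898729 m^3, so 0.08875 bbl = 0.08875 * 0.15898729 = 0.014110122 m^3. 1 hectare = 10000 m^2, so 0.2653 hectare = 0.2653 * 10000 = 2653 m^2. Combine: 0.014110122 m^3 / 2653 m^2 = 5.3185535e-06 m. 1 inch = 0.0254 m, so 5.3185535e-06 m = 5.3185535e-06 / 0.0254 = 0.00020939187 inch ≈ 0.0002094 inch (4 s.f.).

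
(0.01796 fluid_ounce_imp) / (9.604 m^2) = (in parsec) 1.722e-24. Check: 1 fluid_ounce_imp = 2.8413063e-05 m^3, so 0.01796 fluid_ounce_imp = 0.01796 * 2.8413063e-05 = 5.102986e-07 m^3. 9.604 m^2 is already in m^2. Combine: 5.102986e-07 m^3 / 9.604 m^2 = 5.3133965e-08 m. 1 parsec = 3.0856776e+16 m, so 5.3133965e-08 m = 5.3133965e-08 / 3.0856776e+16 = 1.7219545e-24 parsec ≈ 1.722e-24 parsec (4 s.f.).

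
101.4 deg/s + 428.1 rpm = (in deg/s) 1 deg/s = 0.017453293 rad/s, so 101.4 deg/s = 101.4 * 0.017453293 = 1.7697639 rad/s. 1 rpm = 0.10471976 rad/s, so 428.1 rpm = 428.1 * 0.10471976 = 44.830527 rad/s. Sum: 1.7697639 + 44.830527 = 46.600291 rad/s. 1 deg/s = 0.017453293 rad/s, so 46.600291 rad/s = 46.600291 / 0.017453293 = 2670 deg/s. Final answer: 2670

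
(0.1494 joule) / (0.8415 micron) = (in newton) 0.1494 joule = 0.1494 J. 1 micron = 1e-06 m, so 0.8415 micron = 0.8415 * 1e-06 = 8.415e-07 m. Combine: 0.1494 J / 8.415e-07 m = 177540.11 N. 177540.11 N = 177540.11 newton ≈ 1.775e+05 newton (4 s.f.). Final answer: 1.775e+05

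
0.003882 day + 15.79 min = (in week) 1 day = 86400 s, so 0.003882 day = 0.003882 * 86400 = 335.4048 s. 1 min = 60 s, so 15.79 min = 15.79 * 60 = 947.4 s. Sum: 335.4048 + 947.4 = 1282.8048 s. 1 week = 604800 s, so 1282.8048 s = 1282.8048 / 604800 = 0.0021210397 week ≈ 0.002121 week (4 s.f.). Final answer: 0.002121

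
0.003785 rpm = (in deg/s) 0.02271. Check: 1 rpm = 0.10471976 rad/s, so 0.003785 rpm = 0.003785 * 0.10471976 = 0.00039636427 rad/s. 1 deg/s = 0.017453293 rad/s, so 0.00039636427 rad/s = 0.00039636427 / 0.017453293 = 0.02271 deg/s.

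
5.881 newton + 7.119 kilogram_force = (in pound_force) 5.881 newton = 5.881 N. 1 kilogram_force = 9.80665 N, so 7.119 kilogram_force = 7.119 * 9.80665 = 69.813541 N. Sum: 5.881 + 69.813541 = 75.694541 N. 1 pound_force = 4.4482216 N, so 75.694541 N = 75.694541 / 4.4482216 = 17.01681 pound_force ≈ 17.02 pound_force (4 s.f.). Final answer: 17.02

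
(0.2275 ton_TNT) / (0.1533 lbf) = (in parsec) 1 ton_TNT = 4.184e+09 J, so 0.2275 ton_TNT = 0.2275 * 4.184e+09 = 9.5186e+08 J. 1 lbf = 4.4482216 N, so 0.1533 lbf = 0.1533 * 4.4482216 = 0.68191237 N. Combine: 9.5186e+08 J / 0.68191237 N = 1.3958685e+09 m. 1 parsec = 3.0856776e+16 m, so 1.3958685e+09 m = 1.3958685e+09 / 3.0856776e+16 = 4.5237017e-08 parsec ≈ 4.524e-08 parsec (4 s.f.). Final answer: 4.524e-08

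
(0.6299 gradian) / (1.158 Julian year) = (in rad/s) 2.708e-10. Check: 1 gradian = 0.015707963 rad, so 0.6299 gradian = 0.6299 * 0.015707963 = 0.0098944461 rad. 1 Julian year = 31557600 s, so 1.158 Julian year = 1.158 * 31557600 = 36543701 s. Combine: 0.0098944461 rad / 36543701 s = 2.7075654e-10 rad/s. Result: 2.7075654e-10 rad/s ≈ 2.708e-10 rad/s (4 s.f.).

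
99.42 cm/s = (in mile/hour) 2.224. Check: 1 cm/s = 0.01 m/s, so 99.42 cm/s = 99.42 * 0.01 = 0.9942 m/s. 1 mile/hour = 0.44704 m/s, so 0.9942 m/s = 0.9942 / 0.44704 = 2.2239621 mile/hour ≈ 2.224 mile/hour (4 s.f.).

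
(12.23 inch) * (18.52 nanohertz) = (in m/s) 1 inch = 0.0254 m, so 12.23 inch = 12.23 * 0.0254 = 0.310642 m. 1 nanohertz = 1e-09 Hz, so 18.52 nanohertz = 18.52 * 1e-09 = 1.852e-08 Hz. Combine: 0.310642 m * 1.852e-08 Hz = 5.7530898e-09 m/s. Result: 5.7530898e-09 m/s ≈ 5.753e-09 m/s (4 s.f.). Final answer: 5.753e-09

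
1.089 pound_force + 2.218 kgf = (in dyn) 1 pound_force = 4.4482216 N, so 1.089 pound_force = 1.089 * 4.4482216 = 4.8441133 N. 1 kgf = 9.80665 N, so 2.218 kgf = 2.218 * 9.80665 = 21.75115 N. Sum: 4.8441133 + 21.75115 = 26.595263 N. 1 dyn = 1e-05 N, so 26.595263 N = 26.595263 / 1e-05 = 2659526.3 dyn ≈ 2.66e+06 dyn (4 s.f.). Final answer: 2.66e+06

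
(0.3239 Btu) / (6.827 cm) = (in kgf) 510.4. Check: 1 Btu = 1055.0559 J, so 0.3239 Btu = 0.3239 * 1055.0559 = 341.73259 J. 1 cm = 0.01 m, so 6.827 cm = 6.827 * 0.01 = 0.06827 m. Combine: 341.73259 J / 0.06827 m = 5005.6041 N. 1 kgf = 9.80665 N, so 5005.6041 N = 5005.6041 / 9.80665 = 510.42956 kgf ≈ 510.4 kgf (4 s.f.).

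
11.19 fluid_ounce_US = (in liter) 0.3309. Check: 1 fluid_ounce_US = 2.957353e-05 m^3, so 11.19 fluid_ounce_US = 11.19 * 2.957353e-05 = 0.0003309278 m^3. 1 liter = 0.001 m^3, so 0.0003309278 m^3 = 0.0003309278 / 0.001 = 0.3309278 liter ≈ 0.3309 liter (4 s.f.).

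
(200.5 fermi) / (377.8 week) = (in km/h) 1 fermi = 1e-15 m, so 200.5 fermi = 200.5 * 1e-15 = 2.005e-13 m. 1 week = 604800 s, so 377.8 week = 377.8 * 604800 = 2.2849344e+08 s. Combine: 2.005e-13 m / 2.2849344e+08 s = 8.774869e-22 m/s. 1 km/h = 0.27777778 m/s, so 8.774869e-22 m/s = 8.774869e-22 / 0.27777778 = 3.1589528e-21 km/h ≈ 3.159e-21 km/h (4 s.f.). Final answer: 3.159e-21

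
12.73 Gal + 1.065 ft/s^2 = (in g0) 0.04608. Check: 1 Gal = 0.01 m/s^2, so 12.73 Gal = 12.73 * 0.01 = 0.1273 m/s^2. 1 ft/s^2 = 0.3048 m/s^2, so 1.065 ft/s^2 = 1.065 * 0.3048 = 0.324612 m/s^2. Sum: 0.1273 + 0.324612 = 0.451912 m/s^2. 1 g0 = 9.80665 m/s^2, so 0.451912 m/s^2 = 0.451912 / 9.80665 = 0.046082199 g0 ≈ 0.04608 g0 (4 s.f.).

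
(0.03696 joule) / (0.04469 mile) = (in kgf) 5.24e-05. Check: 0.03696 joule = 0.03696 J. 1 mile = 1609.344 m, so 0.04469 mile = 0.04469 * 1609.344 = 71.921583 m. Combine: 0.03696 J / 71.921583 m = 0.00051389302 N. 1 kgf = 9.80665 N, so 0.00051389302 N = 0.00051389302 / 9.80665 = 5.2402505e-05 kgf ≈ 5.24e-05 kgf (4 s.f.).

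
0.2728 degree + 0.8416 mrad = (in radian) 1 degree = 0.017453293 rad, so 0.2728 degree = 0.2728 * 0.017453293 = 0.0047612582 rad. 1 mrad = 0.001 rad, so 0.8416 mrad = 0.8416 * 0.001 = 0.0008416 rad. Sum: 0.0047612582 + 0.0008416 = 0.0056028582 rad. 0.0056028582 rad = 0.0056028582 radian ≈ 0.005603 radian (4 s.f.). Final answer: 0.005603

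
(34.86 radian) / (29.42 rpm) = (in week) 34.86 radian = 34.86 rad. 1 rpm = 0.10471976 rad/s, so 29.42 rpm = 29.42 * 0.10471976 = 3.0808552 rad/s. Combine: 34.86 rad / 3.0808552 rad/s = 11.31504 s. 1 week = 604800 s, so 11.31504 s = 11.31504 / 604800 = 1.870873e-05 week ≈ 1.871e-05 week (4 s.f.). Final answer: 1.871e-05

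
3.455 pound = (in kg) 1 pound = 0.45359237 kg, so 3.455 pound = 3.455 * 0.45359237 = 1.5671616 kg. Result: 1.5671616 kg ≈ 1.567 kg (4 s.f.). Final answer: 1.567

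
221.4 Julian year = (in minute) 1.164e+08. Check: 1 Julian year = 31557600 s, so 221.4 Julian year = 221.4 * 31557600 = 6.9868526e+09 s. 1 minute = 60 s, so 6.9868526e+09 s = 6.9868526e+09 / 60 = 1.1644754e+08 minute ≈ 1.164e+08 minute (4 s.f.).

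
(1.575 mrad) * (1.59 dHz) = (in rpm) 0.002391. Check: 1 mrad = 0.001 rad, so 1.575 mrad = 1.575 * 0.001 = 0.001575 rad. 1 dHz = 0.1 Hz, so 1.59 dHz = 1.59 * 0.1 = 0.159 Hz. Combine: 0.001575 rad * 0.159 Hz = 0.000250425 rad/s. 1 rpm = 0.10471976 rad/s, so 0.000250425 rad/s = 0.000250425 / 0.10471976 = 0.0023913826 rpm ≈ 0.002391 rpm (4 s.f.).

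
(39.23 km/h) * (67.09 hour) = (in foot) 8.635e+06. Check: 1 km/h = 0.27777778 m/s, so 39.23 km/h = 39.23 * 0.27777778 = 10.897222 m/s. 1 hour = 3600 s, so 67.09 hour = 67.09 * 3600 = 241524 s. Combine: 10.897222 m/s * 241524 s = 2631940.7 m. 1 foot = 0.3048 m, so 2631940.7 m = 2631940.7 / 0.3048 = 8634976 foot ≈ 8.635e+06 foot (4 s.f.).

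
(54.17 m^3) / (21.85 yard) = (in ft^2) 29.18. Check: 54.17 m^3 is already in m^3. 1 yard = 0.9144 m, so 21.85 yard = 21.85 * 0.9144 = 19.97964 m. Combine: 54.17 m^3 / 19.97964 m = 2.7112601 m^2. 1 ft^2 = 0.09290304 m^2, so 2.7112601 m^2 = 2.7112601 / 0.09290304 = 29.18376 ft^2 ≈ 29.18 ft^2 (4 s.f.).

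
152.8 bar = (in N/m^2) 1.528e+07. Check: 1 bar = 100000 Pa, so 152.8 bar = 152.8 * 100000 = 15280000 Pa. 15280000 Pa = 15280000 N/m^2 ≈ 1.528e+07 N/m^2 (4 s.f.).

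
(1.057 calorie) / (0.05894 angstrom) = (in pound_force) 1 calorie = 4.184 J, so 1.057 calorie = 1.057 * 4.184 = 4.422488 J. 1 angstrom = 1e-10 m, so 0.05894 angstrom = 0.05894 * 1e-10 = 5.894e-12 m. Combine: 4.422488 J / 5.894e-12 m = 7.5033729e+11 N. 1 pound_force = 4.4482216 N, so 7.5033729e+11 N = 7.5033729e+11 / 4.4482216 = 1.6868253e+11 pound_force ≈ 1.687e+11 pound_force (4 s.f.). Final answer: 1.687e+11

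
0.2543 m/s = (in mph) 1 mph = 0.44704 m/s, so 0.2543 m/s = 0.2543 / 0.44704 = 0.5688529 mph ≈ 0.5689 mph (4 s.f.). Final answer: 0.5689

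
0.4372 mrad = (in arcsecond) 90.18. Check: 1 mrad = 0.001 rad, so 0.4372 mrad = 0.4372 * 0.001 = 0.0004372 rad. 1 arcsecond = 4.8481368e-06 rad, so 0.0004372 rad = 0.0004372 / 4.8481368e-06 = 90.178973 arcsecond ≈ 90.18 arcsecond (4 s.f.).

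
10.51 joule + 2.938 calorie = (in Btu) 0.02161. Check: 10.51 joule = 10.51 J. 1 calorie = 4.184 J, so 2.938 calorie = 2.938 * 4.184 = 12.292592 J. Sum: 10.51 + 12.292592 = 22.802592 J. 1 Btu = 1055.0559 J, so 22.802592 J = 22.802592 / 1055.0559 = 0.021612687 Btu ≈ 0.02161 Btu (4 s.f.).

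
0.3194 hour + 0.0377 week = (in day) 1 hour = 3600 s, so 0.3194 hour = 0.3194 * 3600 = 1149.84 s. 1 week = 604800 s, so 0.0377 week = 0.0377 * 604800 = 22800.96 s. Sum: 1149.84 + 22800.96 = 23950.8 s. 1 day = 86400 s, so 23950.8 s = 23950.8 / 86400 = 0.27720833 day ≈ 0.2772 day (4 s.f.). Final answer: 0.2772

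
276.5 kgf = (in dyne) 2.712e+08. Check: 1 kgf = 9.80665 N, so 276.5 kgf = 276.5 * 9.80665 = 2711.5387 N. 1 dyne = 1e-05 N, so 2711.5387 N = 2711.5387 / 1e-05 = 2.7115387e+08 dyne ≈ 2.712e+08 dyne (4 s.f.).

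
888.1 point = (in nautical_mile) 1 point = 0.00035277778 m, so 888.1 point = 888.1 * 0.00035277778 = 0.31330194 m. 1 nautical_mile = 1852 m, so 0.31330194 m = 0.31330194 / 1852 = 0.00016916952 nautical_mile ≈ 0.0001692 nautical_mile (4 s.f.). Final answer: 0.0001692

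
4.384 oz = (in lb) 0.274. Check: 1 oz = 0.028349523 kg, so 4.384 oz = 4.384 * 0.028349523 = 0.12428431 kg. 1 lb = 0.45359237 kg, so 0.12428431 kg = 0.12428431 / 0.45359237 = 0.274 lb.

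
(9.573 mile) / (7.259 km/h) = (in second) 7641. Check: 1 mile = 1609.344 m, so 9.573 mile = 9.573 * 1609.344 = 15406.25 m. 1 km/h = 0.27777778 m/s, so 7.259 km/h = 7.259 * 0.27777778 = 2.0163889 m/s. Combine: 15406.25 m / 2.0163889 m/s = 7640.5153 s. 7640.5153 s = 7640.5153 second ≈ 7641 second (4 s.f.).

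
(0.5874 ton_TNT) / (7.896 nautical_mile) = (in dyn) 1 ton_TNT = 4.184e+09 J, so 0.5874 ton_TNT = 0.5874 * 4.184e+09 = 2.4576816e+09 J. 1 nautical_mile = 1852 m, so 7.896 nautical_mile = 7.896 * 1852 = 14623.392 m. Combine: 2.4576816e+09 J / 14623.392 m = 168065.08 N. 1 dyn = 1e-05 N, so 168065.08 N = 168065.08 / 1e-05 = 1.6806508e+10 dyn ≈ 1.681e+10 dyn (4 s.f.). Final answer: 1.681e+10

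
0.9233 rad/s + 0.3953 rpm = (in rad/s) 0.9647. Check: 0.9233 rad/s is already in rad/s. 1 rpm = 0.10471976 rad/s, so 0.3953 rpm = 0.3953 * 0.10471976 = 0.041395719 rad/s. Sum: 0.9233 + 0.041395719 = 0.96469572 rad/s. Result: 0.96469572 rad/s ≈ 0.9647 rad/s (4 s.f.).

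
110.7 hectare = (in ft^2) 1 hectare = 10000 m^2, so 110.7 hectare = 110.7 * 10000 = 1107000 m^2. 1 ft^2 = 0.09290304 m^2, so 1107000 m^2 = 1107000 / 0.09290304 = 11915649 ft^2 ≈ 1.192e+07 ft^2 (4 s.f.). Final answer: 1.192e+07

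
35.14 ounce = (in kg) 1 ounce = 0.028349523 kg, so 35.14 ounce = 35.14 * 0.028349523 = 0.99620224 kg. Result: 0.99620224 kg ≈ 0.9962 kg (4 s.f.). Final answer: 0.9962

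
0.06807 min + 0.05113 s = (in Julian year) 1 min = 60 s, so 0.06807 min = 0.06807 * 60 = 4.0842 s. 0.05113 s is already in s. Sum: 4.0842 + 0.05113 = 4.13533 s. 1 Julian year = 31557600 s, so 4.13533 s = 4.13533 / 31557600 = 1.310407e-07 Julian year ≈ 1.31e-07 Julian year (4 s.f.). Final answer: 1.31e-07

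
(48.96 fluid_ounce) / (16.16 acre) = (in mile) 1.376e-11. Check: 1 fluid_ounce = 2.957353e-05 m^3, so 48.96 fluid_ounce = 48.96 * 2.957353e-05 = 0.00144792 m^3. 1 acre = 4046.8564 m^2, so 16.16 acre = 16.16 * 4046.8564 = 65397.2 m^2. Combine: 0.00144792 m^3 / 65397.2 m^2 = 2.2140398e-08 m. 1 mile = 1609.344 m, so 2.2140398e-08 m = 2.2140398e-08 / 1609.344 = 1.3757405e-11 mile ≈ 1.376e-11 mile (4 s.f.).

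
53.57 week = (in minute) 1 week = 604800 s, so 53.57 week = 53.57 * 604800 = 32399136 s. 1 minute = 60 s, so 32399136 s = 32399136 / 60 = 539985.6 minute ≈ 5.4e+05 minute (4 s.f.). Final answer: 5.4e+05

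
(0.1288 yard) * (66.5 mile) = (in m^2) 1 yard = 0.9144 m, so 0.1288 yard = 0.1288 * 0.9144 = 0.11777472 m. 1 mile = 1609.344 m, so 66.5 mile = 66.5 * 1609.344 = 107021.38 m. Combine: 0.11777472 m * 107021.38 m = 12604.413 m^2. Result: 12604.413 m^2 ≈ 1.26e+04 m^2 (4 s.f.). Final answer: 1.26e+04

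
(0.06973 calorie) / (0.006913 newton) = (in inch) 1662. Check: 1 calorie = 4.184 J, so 0.06973 calorie = 0.06973 * 4.184 = 0.29175032 J. 0.006913 newton = 0.006913 N. Combine: 0.29175032 J / 0.006913 N = 42.203142 m. 1 inch = 0.0254 m, so 42.203142 m = 42.203142 / 0.0254 = 1661.541 inch ≈ 1662 inch (4 s.f.).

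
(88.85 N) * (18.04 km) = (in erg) 88.85 N is already in N. 1 km = 1000 m, so 18.04 km = 18.04 * 1000 = 18040 m. Combine: 88.85 N * 18040 m = 1602854 J. 1 erg = 1e-07 J, so 1602854 J = 1602854 / 1e-07 = 1.602854e+13 erg ≈ 1.603e+13 erg (4 s.f.). Final answer: 1.603e+13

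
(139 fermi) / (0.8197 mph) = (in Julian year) 1.202e-20. Check: 1 fermi = 1e-15 m, so 139 fermi = 139 * 1e-15 = 1.39e-13 m. 1 mph = 0.44704 m/s, so 0.8197 mph = 0.8197 * 0.44704 = 0.36643869 m/s. Combine: 1.39e-13 m / 0.36643869 m/s = 3.7932676e-13 s. 1 Julian year = 31557600 s, so 3.7932676e-13 s = 3.7932676e-13 / 31557600 = 1.202014e-20 Julian year ≈ 1.202e-20 Julian year (4 s.f.).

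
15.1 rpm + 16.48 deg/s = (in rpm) 17.85. Check: 1 rpm = 0.10471976 rad/s, so 15.1 rpm = 15.1 * 0.10471976 = 1.5812683 rad/s. 1 deg/s = 0.017453293 rad/s, so 16.48 deg/s = 16.48 * 0.017453293 = 0.28763026 rad/s. Sum: 1.5812683 + 0.28763026 = 1.8688986 rad/s. 1 rpm = 0.10471976 rad/s, so 1.8688986 rad/s = 1.8688986 / 0.10471976 = 17.846667 rpm ≈ 17.85 rpm (4 s.f.).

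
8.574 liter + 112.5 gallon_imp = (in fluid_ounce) 1.758e+04. Check: 1 liter = 0.001 m^3, so 8.574 liter = 8.574 * 0.001 = 0.008574 m^3. 1 gallon_imp = 0.00454609 m^3, so 112.5 gallon_imp = 112.5 * 0.00454609 = 0.51143512 m^3. Sum: 0.008574 + 0.51143512 = 0.52000912 m^3. 1 fluid_ounce = 2.957353e-05 m^3, so 0.52000912 m^3 = 0.52000912 / 2.957353e-05 = 17583.6 fluid_ounce ≈ 1.758e+04 fluid_ounce (4 s.f.).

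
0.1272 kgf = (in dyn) 1 kgf = 9.80665 N, so 0.1272 kgf = 0.1272 * 9.80665 = 1.2474059 N. 1 dyn = 1e-05 N, so 1.2474059 N = 1.2474059 / 1e-05 = 124740.59 dyn ≈ 1.247e+05 dyn (4 s.f.). Final answer: 1.247e+05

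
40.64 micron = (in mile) 1 micron = 1e-06 m, so 40.64 micron = 40.64 * 1e-06 = 4.064e-05 m. 1 mile = 1609.344 m, so 4.064e-05 m = 4.064e-05 / 1609.344 = 2.5252525e-08 mile ≈ 2.525e-08 mile (4 s.f.). Final answer: 2.525e-08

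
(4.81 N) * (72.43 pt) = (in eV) 7.671e+17. Check: 4.81 N is already in N. 1 pt = 0.00035277778 m, so 72.43 pt = 72.43 * 0.00035277778 = 0.025551694 m. Combine: 4.81 N * 0.025551694 m = 0.12290365 J. 1 eV = 1.6021766e-19 J, so 0.12290365 J = 0.12290365 / 1.6021766e-19 = 7.6710425e+17 eV ≈ 7.671e+17 eV (4 s.f.).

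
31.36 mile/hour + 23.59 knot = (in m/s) 1 mile/hour = 0.44704 m/s, so 31.36 mile/hour = 31.36 * 0.44704 = 14.019174 m/s. 1 knot = 0.51444444 m/s, so 23.59 knot = 23.59 * 0.51444444 = 12.135744 m/s. Sum: 14.019174 + 12.135744 = 26.154919 m/s. Result: 26.154919 m/s ≈ 26.15 m/s (4 s.f.). Final answer: 26.15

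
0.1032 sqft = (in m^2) 0.009588. Check: 1 sqft = 0.09290304 m^2, so 0.1032 sqft = 0.1032 * 0.09290304 = 0.0095875937 m^2. Result: 0.0095875937 m^2 ≈ 0.009588 m^2 (4 s.f.).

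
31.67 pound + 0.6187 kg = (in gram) 1.498e+04. Check: 1 pound = 0.45359237 kg, so 31.67 pound = 31.67 * 0.45359237 = 14.36527 kg. 0.6187 kg is already in kg. Sum: 14.36527 + 0.6187 = 14.98397 kg. 1 gram = 0.001 kg, so 14.98397 kg = 14.98397 / 0.001 = 14983.97 gram ≈ 1.498e+04 gram (4 s.f.).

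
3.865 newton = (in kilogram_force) 3.865 newton = 3.865 N. 1 kilogram_force = 9.80665 N, so 3.865 N = 3.865 / 9.80665 = 0.39412032 kilogram_force ≈ 0.3941 kilogram_force (4 s.f.). Final answer: 0.3941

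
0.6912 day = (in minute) 995.3. Check: 1 day = 86400 s, so 0.6912 day = 0.6912 * 86400 = 59719.68 s. 1 minute = 60 s, so 59719.68 s = 59719.68 / 60 = 995.328 minute ≈ 995.3 minute (4 s.f.).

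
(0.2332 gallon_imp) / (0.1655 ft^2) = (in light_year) 7.288e-18. Check: 1 gallon_imp = 0.00454609 m^3, so 0.2332 gallon_imp = 0.2332 * 0.00454609 = 0.0010601482 m^3. 1 ft^2 = 0.09290304 m^2, so 0.1655 ft^2 = 0.1655 * 0.09290304 = 0.015375453 m^2. Combine: 0.0010601482 m^3 / 0.015375453 m^2 = 0.068950696 m. 1 light_year = 9.4607305e+15 m, so 0.068950696 m = 0.068950696 / 9.4607305e+15 = 7.2880943e-18 light_year ≈ 7.288e-18 light_year (4 s.f.).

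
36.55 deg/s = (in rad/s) 0.6379. Check: 1 deg/s = 0.017453293 rad/s, so 36.55 deg/s = 36.55 * 0.017453293 = 0.63791784 rad/s. Result: 0.63791784 rad/s ≈ 0.6379 rad/s (4 s.f.).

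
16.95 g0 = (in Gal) 1 g0 = 9.80665 m/s^2, so 16.95 g0 = 16.95 * 9.80665 = 166.22272 m/s^2. 1 Gal = 0.01 m/s^2, so 166.22272 m/s^2 = 166.22272 / 0.01 = 16622.272 Gal ≈ 1.662e+04 Gal (4 s.f.). Final answer: 1.662e+04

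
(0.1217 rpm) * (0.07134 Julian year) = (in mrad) 2.869e+07. Check: 1 rpm = 0.10471976 rad/s, so 0.1217 rpm = 0.1217 * 0.10471976 = 0.012744394 rad/s. 1 Julian year = 31557600 s, so 0.07134 Julian year = 0.07134 * 31557600 = 2251319.2 s. Combine: 0.012744394 rad/s * 2251319.2 s = 28691.699 rad. 1 mrad = 0.001 rad, so 28691.699 rad = 28691.699 / 0.001 = 28691699 mrad ≈ 2.869e+07 mrad (4 s.f.).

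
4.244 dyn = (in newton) 4.244e-05. Check: 1 dyn = 1e-05 N, so 4.244 dyn = 4.244 * 1e-05 = 4.244e-05 N. 4.244e-05 N = 4.244e-05 newton.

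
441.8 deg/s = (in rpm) 73.63. Check: 1 deg/s = 0.017453293 rad/s, so 441.8 deg/s = 441.8 * 0.017453293 = 7.7108646 rad/s. 1 rpm = 0.10471976 rad/s, so 7.7108646 rad/s = 7.7108646 / 0.10471976 = 73.633333 rpm ≈ 73.63 rpm (4 s.f.).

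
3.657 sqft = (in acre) 1 sqft = 0.09290304 m^2, so 3.657 sqft = 3.657 * 0.09290304 = 0.33974642 m^2. 1 acre = 4046.8564 m^2, so 0.33974642 m^2 = 0.33974642 / 4046.8564 = 8.3953168e-05 acre ≈ 8.395e-05 acre (4 s.f.). Final answer: 8.395e-05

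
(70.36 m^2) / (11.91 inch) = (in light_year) 70.36 m^2 is already in m^2. 1 inch = 0.0254 m, so 11.91 inch = 11.91 * 0.0254 = 0.302514 m. Combine: 70.36 m^2 / 0.302514 m = 232.58428 m. 1 light_year = 9.4607305e+15 m, so 232.58428 m = 232.58428 / 9.4607305e+15 = 2.4584177e-14 light_year ≈ 2.458e-14 light_year (4 s.f.). Final answer: 2.458e-14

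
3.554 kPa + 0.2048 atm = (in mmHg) 1 kPa = 1000 Pa, so 3.554 kPa = 3.554 * 1000 = 3554 Pa. 1 atm = 101325 Pa, so 0.2048 atm = 0.2048 * 101325 = 20751.36 Pa. Sum: 3554 + 20751.36 = 24305.36 Pa. 1 mmHg = 133.32237 Pa, so 24305.36 Pa = 24305.36 / 133.32237 = 182.30519 mmHg ≈ 182.3 mmHg (4 s.f.). Final answer: 182.3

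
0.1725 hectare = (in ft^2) 1.857e+04. Check: 1 hectare = 10000 m^2, so 0.1725 hectare = 0.1725 * 10000 = 1725 m^2. 1 ft^2 = 0.09290304 m^2, so 1725 m^2 = 1725 / 0.09290304 = 18567.745 ft^2 ≈ 1.857e+04 ft^2 (4 s.f.).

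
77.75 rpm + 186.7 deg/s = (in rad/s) 11.4. Check: 1 rpm = 0.10471976 rad/s, so 77.75 rpm = 77.75 * 0.10471976 = 8.141961 rad/s. 1 deg/s = 0.017453293 rad/s, so 186.7 deg/s = 186.7 * 0.017453293 = 3.2585297 rad/s. Sum: 8.141961 + 3.2585297 = 11.400491 rad/s. Result: 11.400491 rad/s ≈ 11.4 rad/s (4 s.f.).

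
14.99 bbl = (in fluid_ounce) 8.059e+04. Check: 1 bbl = 0.15898729 m^3, so 14.99 bbl = 14.99 * 0.15898729 = 2.3832196 m^3. 1 fluid_ounce = 2.957353e-05 m^3, so 2.3832196 m^3 = 2.3832196 / 2.957353e-05 = 80586.24 fluid_ounce ≈ 8.059e+04 fluid_ounce (4 s.f.).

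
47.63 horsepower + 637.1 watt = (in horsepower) 48.48. Check: 1 horsepower = 745.69987 W, so 47.63 horsepower = 47.63 * 745.69987 = 35517.685 W. 637.1 watt = 637.1 W. Sum: 35517.685 + 637.1 = 36154.785 W. 1 horsepower = 745.69987 W, so 36154.785 W = 36154.785 / 745.69987 = 48.484365 horsepower ≈ 48.48 horsepower (4 s.f.).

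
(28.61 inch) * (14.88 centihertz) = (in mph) 0.2419. Check: 1 inch = 0.0254 m, so 28.61 inch = 28.61 * 0.0254 = 0.726694 m. 1 centihertz = 0.01 Hz, so 14.88 centihertz = 14.88 * 0.01 = 0.1488 Hz. Combine: 0.726694 m * 0.1488 Hz = 0.10813207 m/s. 1 mph = 0.44704 m/s, so 0.10813207 m/s = 0.10813207 / 0.44704 = 0.24188455 mph ≈ 0.2419 mph (4 s.f.).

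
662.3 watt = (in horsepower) 0.8882. Check: 662.3 watt = 662.3 W. 1 horsepower = 745.69987 W, so 662.3 W = 662.3 / 745.69987 = 0.88815893 horsepower ≈ 0.8882 horsepower (4 s.f.).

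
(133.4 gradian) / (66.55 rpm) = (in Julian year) 1 gradian = 0.015707963 rad, so 133.4 gradian = 133.4 * 0.015707963 = 2.0954423 rad. 1 rpm = 0.10471976 rad/s, so 66.55 rpm = 66.55 * 0.10471976 = 6.9690997 rad/s. Combine: 2.0954423 rad / 6.9690997 rad/s = 0.30067618 s. 1 Julian year = 31557600 s, so 0.30067618 s = 0.30067618 / 31557600 = 9.5278533e-09 Julian year ≈ 9.528e-09 Julian year (4 s.f.). Final answer: 9.528e-09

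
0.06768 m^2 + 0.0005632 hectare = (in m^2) 5.7. Check: 0.06768 m^2 is already in m^2. 1 hectare = 10000 m^2, so 0.0005632 hectare = 0.0005632 * 10000 = 5.632 m^2. Sum: 0.06768 + 5.632 = 5.69968 m^2. Result: 5.69968 m^2 ≈ 5.7 m^2 (4 s.f.).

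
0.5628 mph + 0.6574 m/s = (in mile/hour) 2.033. Check: 1 mph = 0.44704 m/s, so 0.5628 mph = 0.5628 * 0.44704 = 0.25159411 m/s. 0.6574 m/s is already in m/s. Sum: 0.25159411 + 0.6574 = 0.90899411 m/s. 1 mile/hour = 0.44704 m/s, so 0.90899411 m/s = 0.90899411 / 0.44704 = 2.0333619 mile/hour ≈ 2.033 mile/hour (4 s.f.).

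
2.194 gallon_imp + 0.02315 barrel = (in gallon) 1 gallon_imp = 0.00454609 m^3, so 2.194 gallon_imp = 2.194 * 0.00454609 = 0.0099741215 m^3. 1 barrel = 0.15898729 m^3, so 0.02315 barrel = 0.02315 * 0.15898729 = 0.0036805559 m^3. Sum: 0.0099741215 + 0.0036805559 = 0.013654677 m^3. 1 gallon = 0.0037854118 m^3, so 0.013654677 m^3 = 0.013654677 / 0.0037854118 = 3.6071841 gallon ≈ 3.607 gallon (4 s.f.). Final answer: 3.607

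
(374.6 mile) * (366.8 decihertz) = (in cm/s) 1 mile = 1609.344 m, so 374.6 mile = 374.6 * 1609.344 = 602860.26 m. 1 decihertz = 0.1 Hz, so 366.8 decihertz = 366.8 * 0.1 = 36.68 Hz. Combine: 602860.26 m * 36.68 Hz = 22112914 m/s. 1 cm/s = 0.01 m/s, so 22112914 m/s = 22112914 / 0.01 = 2.2112914e+09 cm/s ≈ 2.211e+09 cm/s (4 s.f.). Final answer: 2.211e+09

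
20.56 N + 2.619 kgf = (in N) 46.24. Check: 20.56 N is already in N. 1 kgf = 9.80665 N, so 2.619 kgf = 2.619 * 9.80665 = 25.683616 N. Sum: 20.56 + 25.683616 = 46.243616 N. Result: 46.243616 N ≈ 46.24 N (4 s.f.).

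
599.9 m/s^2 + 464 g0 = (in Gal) 5.15e+05. Check: 599.9 m/s^2 is already in m/s^2. 1 g0 = 9.80665 m/s^2, so 464 g0 = 464 * 9.80665 = 4550.2856 m/s^2. Sum: 599.9 + 4550.2856 = 5150.1856 m/s^2. 1 Gal = 0.01 m/s^2, so 5150.1856 m/s^2 = 5150.1856 / 0.01 = 515018.56 Gal ≈ 5.15e+05 Gal (4 s.f.).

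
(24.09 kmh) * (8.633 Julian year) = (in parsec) 1 kmh = 0.27777778 m/s, so 24.09 kmh = 24.09 * 0.27777778 = 6.6916667 m/s. 1 Julian year = 31557600 s, so 8.633 Julian year = 8.633 * 31557600 = 2.7243676e+08 s. Combine: 6.6916667 m/s * 2.7243676e+08 s = 1.823056e+09 m. 1 parsec = 3.0856776e+16 m, so 1.823056e+09 m = 1.823056e+09 / 3.0856776e+16 = 5.9081221e-08 parsec ≈ 5.908e-08 parsec (4 s.f.). Final answer: 5.908e-08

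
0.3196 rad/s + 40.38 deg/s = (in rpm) 9.782. Check: 0.3196 rad/s is already in rad/s. 1 deg/s = 0.017453293 rad/s, so 40.38 deg/s = 40.38 * 0.017453293 = 0.70476395 rad/s. Sum: 0.3196 + 0.70476395 = 1.024364 rad/s. 1 rpm = 0.10471976 rad/s, so 1.024364 rad/s = 1.024364 / 0.10471976 = 9.7819552 rpm ≈ 9.782 rpm (4 s.f.).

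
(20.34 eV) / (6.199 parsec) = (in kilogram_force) 1.737e-36. Check: 1 eV = 1.6021766e-19 J, so 20.34 eV = 20.34 * 1.6021766e-19 = 3.2588273e-18 J. 1 parsec = 3.0856776e+16 m, so 6.199 parsec = 6.199 * 3.0856776e+16 = 1.9128115e+17 m. Combine: 3.2588273e-18 J / 1.9128115e+17 m = 1.7036845e-35 N. 1 kilogram_force = 9.80665 N, so 1.7036845e-35 N = 1.7036845e-35 / 9.80665 = 1.7372747e-36 kilogram_force ≈ 1.737e-36 kilogram_force (4 s.f.).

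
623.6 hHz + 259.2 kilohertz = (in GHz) 1 hHz = 100 Hz, so 623.6 hHz = 623.6 * 100 = 62360 Hz. 1 kilohertz = 1000 Hz, so 259.2 kilohertz = 259.2 * 1000 = 259200 Hz. Sum: 62360 + 259200 = 321560 Hz. 1 GHz = 1e+09 Hz, so 321560 Hz = 321560 / 1e+09 = 0.00032156 GHz ≈ 0.0003216 GHz (4 s.f.). Final answer: 0.0003216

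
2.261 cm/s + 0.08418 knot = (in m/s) 1 cm/s = 0.01 m/s, so 2.261 cm/s = 2.261 * 0.01 = 0.02261 m/s. 1 knot = 0.51444444 m/s, so 0.08418 knot = 0.08418 * 0.51444444 = 0.043305933 m/s. Sum: 0.02261 + 0.043305933 = 0.065915933 m/s. Result: 0.065915933 m/s ≈ 0.06592 m/s (4 s.f.). Final answer: 0.06592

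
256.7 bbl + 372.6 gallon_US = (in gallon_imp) 1 bbl = 0.15898729 m^3, so 256.7 bbl = 256.7 * 0.15898729 = 40.812039 m^3. 1 gallon_US = 0.0037854118 m^3, so 372.6 gallon_US = 372.6 * 0.0037854118 = 1.4104444 m^3. Sum: 40.812039 + 1.4104444 = 42.222483 m^3. 1 gallon_imp = 0.00454609 m^3, so 42.222483 m^3 = 42.222483 / 0.00454609 = 9287.6479 gallon_imp ≈ 9288 gallon_imp (4 s.f.). Final answer: 9288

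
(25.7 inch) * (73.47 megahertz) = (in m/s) 1 inch = 0.0254 m, so 25.7 inch = 25.7 * 0.0254 = 0.65278 m. 1 megahertz = 1000000 Hz, so 73.47 megahertz = 73.47 * 1000000 = 73470000 Hz. Combine: 0.65278 m * 73470000 Hz = 47959747 m/s. Result: 47959747 m/s ≈ 4.796e+07 m/s (4 s.f.). Final answer: 4.796e+07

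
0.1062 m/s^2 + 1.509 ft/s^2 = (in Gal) 0.1062 m/s^2 is already in m/s^2. 1 ft/s^2 = 0.3048 m/s^2, so 1.509 ft/s^2 = 1.509 * 0.3048 = 0.4599432 m/s^2. Sum: 0.1062 + 0.4599432 = 0.5661432 m/s^2. 1 Gal = 0.01 m/s^2, so 0.5661432 m/s^2 = 0.5661432 / 0.01 = 56.61432 Gal ≈ 56.61 Gal (4 s.f.). Final answer: 56.61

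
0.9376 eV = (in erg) 1 eV = 1.6021766e-19 J, so 0.9376 eV = 0.9376 * 1.6021766e-19 = 1.5022008e-19 J. 1 erg = 1e-07 J, so 1.5022008e-19 J = 1.5022008e-19 / 1e-07 = 1.5022008e-12 erg ≈ 1.502e-12 erg (4 s.f.). Final answer: 1.502e-12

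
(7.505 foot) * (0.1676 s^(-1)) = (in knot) 1 foot = 0.3048 m, so 7.505 foot = 7.505 * 0.3048 = 2.287524 m. 0.1676 s^(-1) = 0.1676 Hz. Combine: 2.287524 m * 0.1676 Hz = 0.38338902 m/s. 1 knot = 0.51444444 m/s, so 0.38338902 m/s = 0.38338902 / 0.51444444 = 0.74524864 knot ≈ 0.7452 knot (4 s.f.). Final answer: 0.7452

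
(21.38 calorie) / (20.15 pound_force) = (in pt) 1 calorie = 4.184 J, so 21.38 calorie = 21.38 * 4.184 = 89.45392 J. 1 pound_force = 4.4482216 N, so 20.15 pound_force = 20.15 * 4.4482216 = 89.631666 N. Combine: 89.45392 J / 89.631666 N = 0.99801693 m. 1 pt = 0.00035277778 m, so 0.99801693 m = 0.99801693 / 0.00035277778 = 2829.0244 pt ≈ 2829 pt (4 s.f.). Final answer: 2829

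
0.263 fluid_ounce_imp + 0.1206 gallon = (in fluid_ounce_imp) 16.33. Check: 1 fluid_ounce_imp = 2.8413063e-05 m^3, so 0.263 fluid_ounce_imp = 0.263 * 2.8413063e-05 = 7.4726354e-06 m^3. 1 gallon = 0.0037854118 m^3, so 0.1206 gallon = 0.1206 * 0.0037854118 = 0.00045652066 m^3. Sum: 7.4726354e-06 + 0.00045652066 = 0.0004639933 m^3. 1 fluid_ounce_imp = 2.8413063e-05 m^3, so 0.0004639933 m^3 = 0.0004639933 / 2.8413063e-05 = 16.330281 fluid_ounce_imp ≈ 16.33 fluid_ounce_imp (4 s.f.).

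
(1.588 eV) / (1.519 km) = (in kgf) 1 eV = 1.6021766e-19 J, so 1.588 eV = 1.588 * 1.6021766e-19 = 2.5442565e-19 J. 1 km = 1000 m, so 1.519 km = 1.519 * 1000 = 1519 m. Combine: 2.5442565e-19 J / 1519 m = 1.6749549e-22 N. 1 kgf = 9.80665 N, so 1.6749549e-22 N = 1.6749549e-22 / 9.80665 = 1.7079787e-23 kgf ≈ 1.708e-23 kgf (4 s.f.). Final answer: 1.708e-23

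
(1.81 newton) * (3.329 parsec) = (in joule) 1.81 newton = 1.81 N. 1 parsec = 3.0856776e+16 m, so 3.329 parsec = 3.329 * 3.0856776e+16 = 1.0272221e+17 m. Combine: 1.81 N * 1.0272221e+17 m = 1.8592719e+17 J. 1.8592719e+17 J = 1.8592719e+17 joule ≈ 1.859e+17 joule (4 s.f.). Final answer: 1.859e+17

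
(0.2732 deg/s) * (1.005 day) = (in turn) 65.9. Check: 1 deg/s = 0.017453293 rad/s, so 0.2732 deg/s = 0.2732 * 0.017453293 = 0.0047682395 rad/s. 1 day = 86400 s, so 1.005 day = 1.005 * 86400 = 86832 s. Combine: 0.0047682395 rad/s * 86832 s = 414.03577 rad. 1 turn = 6.2831853 rad, so 414.03577 rad = 414.03577 / 6.2831853 = 65.89584 turn ≈ 65.9 turn (4 s.f.).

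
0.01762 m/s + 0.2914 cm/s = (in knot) 0.01762 m/s is already in m/s. 1 cm/s = 0.01 m/s, so 0.2914 cm/s = 0.2914 * 0.01 = 0.002914 m/s. Sum: 0.01762 + 0.002914 = 0.020534 m/s. 1 knot = 0.51444444 m/s, so 0.020534 m/s = 0.020534 / 0.51444444 = 0.039914903 knot ≈ 0.03991 knot (4 s.f.). Final answer: 0.03991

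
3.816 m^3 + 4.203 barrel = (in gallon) 3.816 m^3 is already in m^3. 1 barrel = 0.15898729 m^3, so 4.203 barrel = 4.203 * 0.15898729 = 0.6682236 m^3. Sum: 3.816 + 0.6682236 = 4.4842236 m^3. 1 gallon = 0.0037854118 m^3, so 4.4842236 m^3 = 4.4842236 / 0.0037854118 = 1184.6066 gallon ≈ 1185 gallon (4 s.f.). Final answer: 1185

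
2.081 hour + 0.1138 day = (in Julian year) 1 hour = 3600 s, so 2.081 hour = 2.081 * 3600 = 7491.6 s. 1 day = 86400 s, so 0.1138 day = 0.1138 * 86400 = 9832.32 s. Sum: 7491.6 + 9832.32 = 17323.92 s. 1 Julian year = 31557600 s, so 17323.92 s = 17323.92 / 31557600 = 0.0005489619 Julian year ≈ 0.000549 Julian year (4 s.f.). Final answer: 0.000549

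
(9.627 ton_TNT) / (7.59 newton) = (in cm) 5.307e+11. Check: 1 ton_TNT = 4.184e+09 J, so 9.627 ton_TNT = 9.627 * 4.184e+09 = 4.0279368e+10 J. 7.59 newton = 7.59 N. Combine: 4.0279368e+10 J / 7.59 N = 5.3068996e+09 m. 1 cm = 0.01 m, so 5.3068996e+09 m = 5.3068996e+09 / 0.01 = 5.3068996e+11 cm ≈ 5.307e+11 cm (4 s.f.).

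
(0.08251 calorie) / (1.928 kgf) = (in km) 1 calorie = 4.184 J, so 0.08251 calorie = 0.08251 * 4.184 = 0.34522184 J. 1 kgf = 9.80665 N, so 1.928 kgf = 1.928 * 9.80665 = 18.907221 N. Combine: 0.34522184 J / 18.907221 N = 0.01825873 m. 1 km = 1000 m, so 0.01825873 m = 0.01825873 / 1000 = 1.825873e-05 km ≈ 1.826e-05 km (4 s.f.). Final answer: 1.826e-05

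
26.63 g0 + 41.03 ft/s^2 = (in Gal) 2.737e+04. Check: 1 g0 = 9.80665 m/s^2, so 26.63 g0 = 26.63 * 9.80665 = 261.15109 m/s^2. 1 ft/s^2 = 0.3048 m/s^2, so 41.03 ft/s^2 = 41.03 * 0.3048 = 12.505944 m/s^2. Sum: 261.15109 + 12.505944 = 273.65703 m/s^2. 1 Gal = 0.01 m/s^2, so 273.65703 m/s^2 = 273.65703 / 0.01 = 27365.703 Gal ≈ 2.737e+04 Gal (4 s.f.).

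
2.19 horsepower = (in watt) 1 horsepower = 745.69987 W, so 2.19 horsepower = 2.19 * 745.69987 = 1633.0827 W. 1633.0827 W = 1633.0827 watt ≈ 1633 watt (4 s.f.). Final answer: 1633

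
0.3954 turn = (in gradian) 158.2. Check: 1 turn = 6.2831853 rad, so 0.3954 turn = 0.3954 * 6.2831853 = 2.4843715 rad. 1 gradian = 0.015707963 rad, so 2.4843715 rad = 2.4843715 / 0.015707963 = 158.16 gradian ≈ 158.2 gradian (4 s.f.).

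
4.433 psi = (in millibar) 1 psi = 6894.7573 Pa, so 4.433 psi = 4.433 * 6894.7573 = 30564.459 Pa. 1 millibar = 100 Pa, so 30564.459 Pa = 30564.459 / 100 = 305.64459 millibar ≈ 305.6 millibar (4 s.f.). Final answer: 305.6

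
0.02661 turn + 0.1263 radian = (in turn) 1 turn = 6.2831853 rad, so 0.02661 turn = 0.02661 * 6.2831853 = 0.16719556 rad. 0.1263 radian = 0.1263 rad. Sum: 0.16719556 + 0.1263 = 0.29349556 rad. 1 turn = 6.2831853 rad, so 0.29349556 rad = 0.29349556 / 6.2831853 = 0.046711269 turn ≈ 0.04671 turn (4 s.f.). Final answer: 0.04671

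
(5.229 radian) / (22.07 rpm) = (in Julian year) 5.229 radian = 5.229 rad. 1 rpm = 0.10471976 rad/s, so 22.07 rpm = 22.07 * 0.10471976 = 2.311165 rad/s. Combine: 5.229 rad / 2.311165 rad/s = 2.2624953 s. 1 Julian year = 31557600 s, so 2.2624953 s = 2.2624953 / 31557600 = 7.1694151e-08 Julian year ≈ 7.169e-08 Julian year (4 s.f.). Final answer: 7.169e-08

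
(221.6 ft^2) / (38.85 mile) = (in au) 1 ft^2 = 0.09290304 m^2, so 221.6 ft^2 = 221.6 * 0.09290304 = 20.587314 m^2. 1 mile = 1609.344 m, so 38.85 mile = 38.85 * 1609.344 = 62523.014 m. Combine: 20.587314 m^2 / 62523.014 m = 0.00032927577 m. 1 au = 1.4959787e+11 m, so 0.00032927577 m = 0.00032927577 / 1.4959787e+11 = 2.2010726e-15 au ≈ 2.201e-15 au (4 s.f.). Final answer: 2.201e-15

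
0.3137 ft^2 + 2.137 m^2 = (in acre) 0.0005353. Check: 1 ft^2 = 0.09290304 m^2, so 0.3137 ft^2 = 0.3137 * 0.09290304 = 0.029143684 m^2. 2.137 m^2 is already in m^2. Sum: 0.029143684 + 2.137 = 2.1661437 m^2. 1 acre = 4046.8564 m^2, so 2.1661437 m^2 = 2.1661437 / 4046.8564 = 0.00053526576 acre ≈ 0.0005353 acre (4 s.f.).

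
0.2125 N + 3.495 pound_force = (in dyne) 1.576e+06. Check: 0.2125 N is already in N. 1 pound_force = 4.4482216 N, so 3.495 pound_force = 3.495 * 4.4482216 = 15.546535 N. Sum: 0.2125 + 15.546535 = 15.759035 N. 1 dyne = 1e-05 N, so 15.759035 N = 15.759035 / 1e-05 = 1575903.5 dyne ≈ 1.576e+06 dyne (4 s.f.).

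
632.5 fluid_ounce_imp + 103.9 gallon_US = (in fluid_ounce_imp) 1.447e+04. Check: 1 fluid_ounce_imp = 2.8413063e-05 m^3, so 632.5 fluid_ounce_imp = 632.5 * 2.8413063e-05 = 0.017971262 m^3. 1 gallon_US = 0.0037854118 m^3, so 103.9 gallon_US = 103.9 * 0.0037854118 = 0.39330428 m^3. Sum: 0.017971262 + 0.39330428 = 0.41127555 m^3. 1 fluid_ounce_imp = 2.8413063e-05 m^3, so 0.41127555 m^3 = 0.41127555 / 2.8413063e-05 = 14474.876 fluid_ounce_imp ≈ 1.447e+04 fluid_ounce_imp (4 s.f.).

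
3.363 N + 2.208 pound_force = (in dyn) 3.363 N is already in N. 1 pound_force = 4.4482216 N, so 2.208 pound_force = 2.208 * 4.4482216 = 9.8216733 N. Sum: 3.363 + 9.8216733 = 13.184673 N. 1 dyn = 1e-05 N, so 13.184673 N = 13.184673 / 1e-05 = 1318467.3 dyn ≈ 1.318e+06 dyn (4 s.f.). Final answer: 1.318e+06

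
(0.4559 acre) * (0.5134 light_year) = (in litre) 8.961e+21. Check: 1 acre = 4046.8564 m^2, so 0.4559 acre = 0.4559 * 4046.8564 = 1844.9618 m^2. 1 light_year = 9.4607305e+15 m, so 0.5134 light_year = 0.5134 * 9.4607305e+15 = 4.857139e+15 m. Combine: 1844.9618 m^2 * 4.857139e+15 m = 8.9612362e+18 m^3. 1 litre = 0.001 m^3, so 8.9612362e+18 m^3 = 8.9612362e+18 / 0.001 = 8.9612362e+21 litre ≈ 8.961e+21 litre (4 s.f.).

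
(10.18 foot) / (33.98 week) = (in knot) 1 foot = 0.3048 m, so 10.18 foot = 10.18 * 0.3048 = 3.102864 m. 1 week = 604800 s, so 33.98 week = 33.98 * 604800 = 20551104 s. Combine: 3.102864 m / 20551104 s = 1.5098284e-07 m/s. 1 knot = 0.51444444 m/s, so 1.5098284e-07 m/s = 1.5098284e-07 / 0.51444444 = 2.9348716e-07 knot ≈ 2.935e-07 knot (4 s.f.). Final answer: 2.935e-07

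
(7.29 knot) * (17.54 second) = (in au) 4.397e-10. Check: 1 knot = 0.51444444 m/s, so 7.29 knot = 7.29 * 0.51444444 = 3.7503 m/s. 17.54 second = 17.54 s. Combine: 3.7503 m/s * 17.54 s = 65.780262 m. 1 au = 1.4959787e+11 m, so 65.780262 m = 65.780262 / 1.4959787e+11 = 4.3971389e-10 au ≈ 4.397e-10 au (4 s.f.).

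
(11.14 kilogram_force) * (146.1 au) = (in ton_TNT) 1 kilogram_force = 9.80665 N, so 11.14 kilogram_force = 11.14 * 9.80665 = 109.24608 N. 1 au = 1.4959787e+11 m, so 146.1 au = 146.1 * 1.4959787e+11 = 2.1856249e+13 m. Combine: 109.24608 N * 2.1856249e+13 m = 2.3877095e+15 J. 1 ton_TNT = 4.184e+09 J, so 2.3877095e+15 J = 2.3877095e+15 / 4.184e+09 = 570676.28 ton_TNT ≈ 5.707e+05 ton_TNT (4 s.f.). Final answer: 5.707e+05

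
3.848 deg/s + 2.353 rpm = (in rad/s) 0.3136. Check: 1 deg/s = 0.017453293 rad/s, so 3.848 deg/s = 3.848 * 0.017453293 = 0.06716027 rad/s. 1 rpm = 0.10471976 rad/s, so 2.353 rpm = 2.353 * 0.10471976 = 0.24640558 rad/s. Sum: 0.06716027 + 0.24640558 = 0.31356585 rad/s. Result: 0.31356585 rad/s ≈ 0.3136 rad/s (4 s.f.).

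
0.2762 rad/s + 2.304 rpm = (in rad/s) 0.2762 rad/s is already in rad/s. 1 rpm = 0.10471976 rad/s, so 2.304 rpm = 2.304 * 0.10471976 = 0.24127432 rad/s. Sum: 0.2762 + 0.24127432 = 0.51747432 rad/s. Result: 0.51747432 rad/s ≈ 0.5175 rad/s (4 s.f.). Final answer: 0.5175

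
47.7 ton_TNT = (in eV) 1 ton_TNT = 4.184e+09 J, so 47.7 ton_TNT = 47.7 * 4.184e+09 = 1.995768e+11 J. 1 eV = 1.6021766e-19 J, so 1.995768e+11 J = 1.995768e+11 / 1.6021766e-19 = 1.2456604e+30 eV ≈ 1.246e+30 eV (4 s.f.). Final answer: 1.246e+30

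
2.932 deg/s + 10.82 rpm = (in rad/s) 1 deg/s = 0.017453293 rad/s, so 2.932 deg/s = 2.932 * 0.017453293 = 0.051173054 rad/s. 1 rpm = 0.10471976 rad/s, so 10.82 rpm = 10.82 * 0.10471976 = 1.1330678 rad/s. Sum: 0.051173054 + 1.1330678 = 1.1842408 rad/s. Result: 1.1842408 rad/s ≈ 1.184 rad/s (4 s.f.). Final answer: 1.184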